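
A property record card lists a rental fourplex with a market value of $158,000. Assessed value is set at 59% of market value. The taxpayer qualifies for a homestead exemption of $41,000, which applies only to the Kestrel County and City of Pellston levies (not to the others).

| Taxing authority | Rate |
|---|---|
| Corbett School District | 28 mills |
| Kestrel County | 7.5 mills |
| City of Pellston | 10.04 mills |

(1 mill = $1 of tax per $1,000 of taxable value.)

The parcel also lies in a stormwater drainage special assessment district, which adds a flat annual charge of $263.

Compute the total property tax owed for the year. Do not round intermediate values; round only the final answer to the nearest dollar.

Assessed value = $158,000 × 0.59 = $93,220
Corbett School District: $93,220 × 0.028 = $2,610.16
Kestrel County: ($93,220 − $41,000) × 0.0075 = $52,220 × 0.0075 = $391.65
City of Pellston: ($93,220 − $41,000) × 0.01004 = $52,220 × 0.01004 = $524.2888
Levies subtotal = $3,526.0988
Total = $3,526.0988 + $263 = $3,789.0988

$3,789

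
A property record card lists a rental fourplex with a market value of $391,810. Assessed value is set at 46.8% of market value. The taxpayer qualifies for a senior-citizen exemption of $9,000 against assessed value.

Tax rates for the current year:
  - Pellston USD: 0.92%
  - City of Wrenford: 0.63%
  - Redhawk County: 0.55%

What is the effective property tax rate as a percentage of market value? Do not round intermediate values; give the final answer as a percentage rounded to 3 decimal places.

Assessed value = $391,810 × 0.468 = $183,367.08
Taxable value = $183,367.08 − $9,000 = $174,367.08
Pellston USD: $174,367.08 × 0.0092 = $1,604.177136
City of Wrenford: $174,367.08 × 0.0063 = $1,098.512604
Redhawk County: $174,367.08 × 0.0055 = $959.01894
Total tax = $3,661.70868
Effective rate = $3,661.70868 ÷ $391,810 = 0.935% of market value

0.935%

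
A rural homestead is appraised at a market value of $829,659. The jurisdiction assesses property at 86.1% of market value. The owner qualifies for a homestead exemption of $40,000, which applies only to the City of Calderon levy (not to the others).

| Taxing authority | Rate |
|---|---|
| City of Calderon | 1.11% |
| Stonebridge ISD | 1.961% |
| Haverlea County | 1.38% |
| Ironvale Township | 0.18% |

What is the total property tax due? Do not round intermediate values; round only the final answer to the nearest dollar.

Assessed value = $829,659 × 0.861 = $714,336.399
City of Calderon: ($714,336.399 − $40,000) × 0.0111 = $674,336.399 × 0.0111 = $7,485.1340289
Stonebridge ISD: $714,336.399 × 0.01961 = $14,008.13678439
Haverlea County: $714,336.399 × 0.0138 = $9,857.8423062
Ironvale Township: $714,336.399 × 0.0018 = $1,285.8055182
Total = $32,636.91863769

$32,637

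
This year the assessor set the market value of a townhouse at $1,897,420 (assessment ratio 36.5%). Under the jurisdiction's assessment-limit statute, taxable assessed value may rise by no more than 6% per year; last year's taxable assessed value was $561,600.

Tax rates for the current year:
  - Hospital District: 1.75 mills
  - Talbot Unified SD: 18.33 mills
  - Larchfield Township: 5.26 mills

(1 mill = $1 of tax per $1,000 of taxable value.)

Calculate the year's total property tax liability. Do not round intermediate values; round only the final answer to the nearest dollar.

Uncapped assessed value = $1,897,420 × 0.365 = $692,558.3
Cap limit = $561,600 × 1.06 = $595,296
Taxable assessed value = min($692,558.3, $595,296) = $595,296 (cap binds)
Hospital District: $595,296 × 0.00175 = $1,041.768
Talbot Unified SD: $595,296 × 0.01833 = $10,911.77568
Larchfield Township: $595,296 × 0.00526 = $3,131.25696
Total = $15,084.80064

$15,085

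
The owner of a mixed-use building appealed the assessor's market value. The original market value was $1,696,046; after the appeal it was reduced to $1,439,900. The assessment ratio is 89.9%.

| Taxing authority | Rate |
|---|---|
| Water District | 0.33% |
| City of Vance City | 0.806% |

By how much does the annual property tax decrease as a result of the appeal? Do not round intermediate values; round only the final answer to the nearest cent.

Old assessed value = $1,696,046 × 0.899 = $1,524,745.354
New assessed value = $1,439,900 × 0.899 = $1,294,470.1
Combined rate = 0.0033 + 0.00806 = 0.01136
Old tax = $1,524,745.354 × 0.01136 = $17,321.10722144
New tax = $1,294,470.1 × 0.01136 = $14,705.180336
Reduction = $17,321.10722144 − $14,705.180336 = $2,615.92688544

$2,615.93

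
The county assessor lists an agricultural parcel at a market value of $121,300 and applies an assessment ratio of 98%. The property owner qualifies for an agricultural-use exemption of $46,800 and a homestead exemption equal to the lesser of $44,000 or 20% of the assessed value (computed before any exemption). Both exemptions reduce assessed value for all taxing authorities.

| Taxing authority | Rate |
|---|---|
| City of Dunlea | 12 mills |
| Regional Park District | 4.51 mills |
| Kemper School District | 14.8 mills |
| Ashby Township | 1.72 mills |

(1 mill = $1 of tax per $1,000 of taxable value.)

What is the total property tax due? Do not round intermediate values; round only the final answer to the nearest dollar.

Assessed value = $121,300 × 0.98 = $118,874
Homestead exemption = min($44,000, 20% × $118,874) = min($44,000, $23,774.8) = $23,774.8 (percentage binds)
Taxable value = $118,874 − $46,800 − $23,774.8 = $48,299.2
City of Dunlea: $48,299.2 × 0.012 = $579.5904
Regional Park District: $48,299.2 × 0.00451 = $217.829392
Kemper School District: $48,299.2 × 0.0148 = $714.82816
Ashby Township: $48,299.2 × 0.00172 = $83.074624
Total = $1,595.322576

$1,595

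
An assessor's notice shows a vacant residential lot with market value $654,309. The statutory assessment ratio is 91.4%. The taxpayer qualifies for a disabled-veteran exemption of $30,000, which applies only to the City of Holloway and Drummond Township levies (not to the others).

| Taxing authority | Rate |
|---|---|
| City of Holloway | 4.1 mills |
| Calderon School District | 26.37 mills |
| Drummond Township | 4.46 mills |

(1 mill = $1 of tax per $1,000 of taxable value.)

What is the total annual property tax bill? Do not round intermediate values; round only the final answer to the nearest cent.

Assessed value = $654,309 × 0.914 = $598,038.426
City of Holloway: ($598,038.426 − $30,000) × 0.0041 = $568,038.426 × 0.0041 = $2,328.9575466
Calderon School District: $598,038.426 × 0.02637 = $15,770.27329362
Drummond Township: ($598,038.426 − $30,000) × 0.00446 = $568,038.426 × 0.00446 = $2,533.45137996
Total = $20,632.68222018

$20,632.68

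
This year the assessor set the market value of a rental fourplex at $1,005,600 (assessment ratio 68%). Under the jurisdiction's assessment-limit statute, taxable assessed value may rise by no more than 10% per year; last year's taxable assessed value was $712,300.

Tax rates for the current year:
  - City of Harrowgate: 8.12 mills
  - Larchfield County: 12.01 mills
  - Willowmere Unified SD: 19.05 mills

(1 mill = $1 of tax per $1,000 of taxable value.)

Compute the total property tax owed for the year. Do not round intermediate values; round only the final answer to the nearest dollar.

$26,792

Uncapped assessed value = $1,005,600 × 0.68 = $683,808
Cap limit = $712,300 × 1.1 = $783,530
Taxable assessed value = min($683,808, $783,530) = $683,808 (cap does not bind)
City of Harrowgate: $683,808 × 0.00812 = $5,552.52096
Larchfield County: $683,808 × 0.01201 = $8,212.53408
Willowmere Unified SD: $683,808 × 0.01905 = $13,026.5424
Total = $26,791.59744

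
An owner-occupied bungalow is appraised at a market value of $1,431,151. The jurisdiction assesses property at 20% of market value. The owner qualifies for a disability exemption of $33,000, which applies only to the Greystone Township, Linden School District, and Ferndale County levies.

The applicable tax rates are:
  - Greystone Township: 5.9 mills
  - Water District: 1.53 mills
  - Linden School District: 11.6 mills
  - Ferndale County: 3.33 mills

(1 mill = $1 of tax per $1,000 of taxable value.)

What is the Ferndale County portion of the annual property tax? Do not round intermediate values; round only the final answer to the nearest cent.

Assessed value = $1,431,151 × 0.2 = $286,230.2
Ferndale County taxable value = $286,230.2 − $33,000 = $253,230.2
Ferndale County levy = $253,230.2 × 0.00333 = $843.256566

$843.26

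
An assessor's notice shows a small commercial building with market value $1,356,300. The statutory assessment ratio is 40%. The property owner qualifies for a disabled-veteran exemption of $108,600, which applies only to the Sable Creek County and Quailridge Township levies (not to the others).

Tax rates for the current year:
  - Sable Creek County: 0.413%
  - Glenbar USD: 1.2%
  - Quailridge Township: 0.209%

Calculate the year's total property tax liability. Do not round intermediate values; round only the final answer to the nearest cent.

Assessed value = $1,356,300 × 0.4 = $542,520
Sable Creek County: ($542,520 − $108,600) × 0.00413 = $433,920 × 0.00413 = $1,792.0896
Glenbar USD: $542,520 × 0.012 = $6,510.24
Quailridge Township: ($542,520 − $108,600) × 0.00209 = $433,920 × 0.00209 = $906.8928
Total = $9,209.2224

$9,209.22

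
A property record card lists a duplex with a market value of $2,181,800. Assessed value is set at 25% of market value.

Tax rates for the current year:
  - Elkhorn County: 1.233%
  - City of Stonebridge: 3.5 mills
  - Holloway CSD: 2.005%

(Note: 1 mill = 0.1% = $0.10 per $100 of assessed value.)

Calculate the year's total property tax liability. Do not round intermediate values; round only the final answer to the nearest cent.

$19,570.75

Assessed value = $2,181,800 × 0.25 = $545,450
Elkhorn County: $545,450 × 0.01233 = $6,725.3985
City of Stonebridge: $545,450 × 0.0035 = $1,909.075
Holloway CSD: $545,450 × 0.02005 = $10,936.2725
Total = $19,570.746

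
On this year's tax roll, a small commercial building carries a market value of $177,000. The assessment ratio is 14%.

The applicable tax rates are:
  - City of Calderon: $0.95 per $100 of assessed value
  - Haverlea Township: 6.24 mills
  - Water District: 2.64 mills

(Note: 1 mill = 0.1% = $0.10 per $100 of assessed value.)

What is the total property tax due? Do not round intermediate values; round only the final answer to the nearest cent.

$455.46

Assessed value = $177,000 × 0.14 = $24,780
City of Calderon: $24,780 × 0.0095 = $235.41
Haverlea Township: $24,780 × 0.00624 = $154.6272
Water District: $24,780 × 0.00264 = $65.4192
Total = $455.4564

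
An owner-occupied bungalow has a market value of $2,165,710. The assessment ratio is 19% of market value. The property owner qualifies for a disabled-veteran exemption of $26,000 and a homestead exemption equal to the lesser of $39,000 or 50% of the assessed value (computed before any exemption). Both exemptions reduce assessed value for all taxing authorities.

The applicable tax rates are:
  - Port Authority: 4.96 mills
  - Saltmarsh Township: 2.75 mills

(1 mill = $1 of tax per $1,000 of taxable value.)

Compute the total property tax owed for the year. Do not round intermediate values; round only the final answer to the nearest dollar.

$2,671

Assessed value = $2,165,710 × 0.19 = $411,484.9
Homestead exemption = min($39,000, 50% × $411,484.9) = min($39,000, $205,742.45) = $39,000 (dollar cap binds)
Taxable value = $411,484.9 − $26,000 − $39,000 = $346,484.9
Port Authority: $346,484.9 × 0.00496 = $1,718.565104
Saltmarsh Township: $346,484.9 × 0.00275 = $952.833475
Total = $2,671.398579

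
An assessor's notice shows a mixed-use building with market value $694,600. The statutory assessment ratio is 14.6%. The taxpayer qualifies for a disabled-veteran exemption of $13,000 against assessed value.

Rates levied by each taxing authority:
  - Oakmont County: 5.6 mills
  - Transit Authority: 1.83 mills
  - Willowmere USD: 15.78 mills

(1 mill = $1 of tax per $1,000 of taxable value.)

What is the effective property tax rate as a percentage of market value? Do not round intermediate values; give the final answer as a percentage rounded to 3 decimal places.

0.295%

Assessed value = $694,600 × 0.146 = $101,411.6
Taxable value = $101,411.6 − $13,000 = $88,411.6
Oakmont County: $88,411.6 × 0.0056 = $495.10496
Transit Authority: $88,411.6 × 0.00183 = $161.793228
Willowmere USD: $88,411.6 × 0.01578 = $1,395.135048
Total tax = $2,052.033236
Effective rate = $2,052.033236 ÷ $694,600 = 0.295% of market value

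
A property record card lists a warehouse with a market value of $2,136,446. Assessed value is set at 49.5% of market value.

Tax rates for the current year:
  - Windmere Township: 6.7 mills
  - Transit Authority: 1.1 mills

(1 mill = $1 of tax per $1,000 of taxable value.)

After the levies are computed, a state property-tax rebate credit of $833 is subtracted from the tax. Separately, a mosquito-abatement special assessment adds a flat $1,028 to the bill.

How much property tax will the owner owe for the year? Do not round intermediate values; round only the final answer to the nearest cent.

Assessed value = $2,136,446 × 0.495 = $1,057,540.77
Windmere Township: $1,057,540.77 × 0.0067 = $7,085.523159
Transit Authority: $1,057,540.77 × 0.0011 = $1,163.294847
Levies subtotal = $8,248.818006
After credit = $8,248.818006 − $833 = $7,415.818006
Total = $7,415.818006 + $1,028 = $8,443.818006

$8,443.82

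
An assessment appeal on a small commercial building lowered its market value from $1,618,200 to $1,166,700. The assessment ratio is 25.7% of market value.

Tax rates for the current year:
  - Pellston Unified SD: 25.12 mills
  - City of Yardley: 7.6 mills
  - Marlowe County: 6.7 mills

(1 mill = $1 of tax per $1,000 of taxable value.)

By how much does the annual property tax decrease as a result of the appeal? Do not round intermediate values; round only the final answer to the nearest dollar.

Old assessed value = $1,618,200 × 0.257 = $415,877.4
New assessed value = $1,166,700 × 0.257 = $299,841.9
Combined rate = 0.02512 + 0.0076 + 0.0067 = 0.03942
Old tax = $415,877.4 × 0.03942 = $16,393.887108
New tax = $299,841.9 × 0.03942 = $11,819.767698
Reduction = $16,393.887108 − $11,819.767698 = $4,574.11941

$4,574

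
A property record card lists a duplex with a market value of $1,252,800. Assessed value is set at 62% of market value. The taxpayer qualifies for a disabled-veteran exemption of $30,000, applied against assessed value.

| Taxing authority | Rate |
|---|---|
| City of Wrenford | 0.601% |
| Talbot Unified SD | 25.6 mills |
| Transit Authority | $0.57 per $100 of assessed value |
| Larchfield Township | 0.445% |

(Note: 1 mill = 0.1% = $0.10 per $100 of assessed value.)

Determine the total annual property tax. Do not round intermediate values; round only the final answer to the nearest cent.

$31,183.70

Assessed value = $1,252,800 × 0.62 = $776,736
Taxable value = $776,736 − $30,000 = $746,736
City of Wrenford: $746,736 × 0.00601 = $4,487.88336
Talbot Unified SD: $746,736 × 0.0256 = $19,116.4416
Transit Authority: $746,736 × 0.0057 = $4,256.3952
Larchfield Township: $746,736 × 0.00445 = $3,322.9752
Total = $31,183.69536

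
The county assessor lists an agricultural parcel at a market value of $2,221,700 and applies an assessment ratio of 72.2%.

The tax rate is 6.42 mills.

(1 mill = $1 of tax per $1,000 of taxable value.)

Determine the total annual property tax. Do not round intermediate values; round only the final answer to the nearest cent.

Assessed value = $2,221,700 × 0.722 = $1,604,067.4
Tax = $1,604,067.4 × 0.00642 = $10,298.112708

$10,298.11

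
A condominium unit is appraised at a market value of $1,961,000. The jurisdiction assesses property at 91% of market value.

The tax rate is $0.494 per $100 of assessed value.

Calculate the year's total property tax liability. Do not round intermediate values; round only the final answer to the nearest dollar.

$8,815

Assessed value = $1,961,000 × 0.91 = $1,784,510
Tax = $1,784,510 × 0.00494 = $8,815.4794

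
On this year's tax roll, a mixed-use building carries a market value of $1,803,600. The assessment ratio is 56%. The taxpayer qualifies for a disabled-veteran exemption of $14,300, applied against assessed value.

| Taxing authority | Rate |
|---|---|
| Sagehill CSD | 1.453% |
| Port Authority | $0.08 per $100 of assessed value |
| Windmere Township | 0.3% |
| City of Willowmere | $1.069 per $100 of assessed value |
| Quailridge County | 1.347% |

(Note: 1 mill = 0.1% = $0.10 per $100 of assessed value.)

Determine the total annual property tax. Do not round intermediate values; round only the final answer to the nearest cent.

Assessed value = $1,803,600 × 0.56 = $1,010,016
Taxable value = $1,010,016 − $14,300 = $995,716
Sagehill CSD: $995,716 × 0.01453 = $14,467.75348
Port Authority: $995,716 × 0.0008 = $796.5728
Windmere Township: $995,716 × 0.003 = $2,987.148
City of Willowmere: $995,716 × 0.01069 = $10,644.20404
Quailridge County: $995,716 × 0.01347 = $13,412.29452
Total = $42,307.97284

$42,307.97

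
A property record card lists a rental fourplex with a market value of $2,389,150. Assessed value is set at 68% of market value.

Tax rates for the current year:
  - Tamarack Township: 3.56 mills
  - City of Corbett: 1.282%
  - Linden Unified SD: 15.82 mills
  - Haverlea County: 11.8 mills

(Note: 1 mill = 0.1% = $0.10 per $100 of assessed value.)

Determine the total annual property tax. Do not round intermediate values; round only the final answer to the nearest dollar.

$71,483

Assessed value = $2,389,150 × 0.68 = $1,624,622
Tamarack Township: $1,624,622 × 0.00356 = $5,783.65432
City of Corbett: $1,624,622 × 0.01282 = $20,827.65404
Linden Unified SD: $1,624,622 × 0.01582 = $25,701.52004
Haverlea County: $1,624,622 × 0.0118 = $19,170.5396
Total = $71,483.368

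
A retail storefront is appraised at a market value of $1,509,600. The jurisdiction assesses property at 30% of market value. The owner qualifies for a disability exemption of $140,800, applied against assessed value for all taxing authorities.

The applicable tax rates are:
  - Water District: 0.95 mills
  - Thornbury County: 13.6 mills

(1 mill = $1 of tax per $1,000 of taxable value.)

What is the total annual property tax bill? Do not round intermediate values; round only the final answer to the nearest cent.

$4,540.76

Assessed value = $1,509,600 × 0.3 = $452,880
Taxable value = $452,880 − $140,800 = $312,080
Water District: $312,080 × 0.00095 = $296.476
Thornbury County: $312,080 × 0.0136 = $4,244.288
Total = $296.476 + $4,244.288 = $4,540.764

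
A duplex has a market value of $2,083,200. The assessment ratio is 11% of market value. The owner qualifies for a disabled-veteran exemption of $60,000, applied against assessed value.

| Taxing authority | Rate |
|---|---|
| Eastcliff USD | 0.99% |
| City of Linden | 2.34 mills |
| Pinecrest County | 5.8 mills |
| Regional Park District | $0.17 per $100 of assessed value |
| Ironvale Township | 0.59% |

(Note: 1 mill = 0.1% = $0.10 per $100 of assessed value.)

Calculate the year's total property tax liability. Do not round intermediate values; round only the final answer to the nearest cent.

Assessed value = $2,083,200 × 0.11 = $229,152
Taxable value = $229,152 − $60,000 = $169,152
Eastcliff USD: $169,152 × 0.0099 = $1,674.6048
City of Linden: $169,152 × 0.00234 = $395.81568
Pinecrest County: $169,152 × 0.0058 = $981.0816
Regional Park District: $169,152 × 0.0017 = $287.5584
Ironvale Township: $169,152 × 0.0059 = $997.9968
Total = $4,337.05728

$4,337.06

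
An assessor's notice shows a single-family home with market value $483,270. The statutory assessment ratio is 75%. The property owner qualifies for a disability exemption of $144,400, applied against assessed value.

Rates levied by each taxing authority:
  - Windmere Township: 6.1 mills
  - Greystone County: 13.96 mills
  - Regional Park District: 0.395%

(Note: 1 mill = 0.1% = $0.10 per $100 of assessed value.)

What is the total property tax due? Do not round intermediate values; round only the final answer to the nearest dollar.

Assessed value = $483,270 × 0.75 = $362,452.5
Taxable value = $362,452.5 − $144,400 = $218,052.5
Windmere Township: $218,052.5 × 0.0061 = $1,330.12025
Greystone County: $218,052.5 × 0.01396 = $3,044.0129
Regional Park District: $218,052.5 × 0.00395 = $861.307375
Total = $5,235.440525

$5,235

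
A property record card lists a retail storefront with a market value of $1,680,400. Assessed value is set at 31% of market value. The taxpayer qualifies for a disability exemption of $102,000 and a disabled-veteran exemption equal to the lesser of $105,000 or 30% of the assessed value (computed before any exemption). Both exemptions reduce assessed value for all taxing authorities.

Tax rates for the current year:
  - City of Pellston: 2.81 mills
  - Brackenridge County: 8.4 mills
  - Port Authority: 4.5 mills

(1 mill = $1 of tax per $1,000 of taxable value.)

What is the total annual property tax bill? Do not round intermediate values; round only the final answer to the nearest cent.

$4,931.75

Assessed value = $1,680,400 × 0.31 = $520,924
Disabled-veteran exemption = min($105,000, 30% × $520,924) = min($105,000, $156,277.2) = $105,000 (dollar cap binds)
Taxable value = $520,924 − $102,000 − $105,000 = $313,924
City of Pellston: $313,924 × 0.00281 = $882.12644
Brackenridge County: $313,924 × 0.0084 = $2,636.9616
Port Authority: $313,924 × 0.0045 = $1,412.658
Total = $4,931.74604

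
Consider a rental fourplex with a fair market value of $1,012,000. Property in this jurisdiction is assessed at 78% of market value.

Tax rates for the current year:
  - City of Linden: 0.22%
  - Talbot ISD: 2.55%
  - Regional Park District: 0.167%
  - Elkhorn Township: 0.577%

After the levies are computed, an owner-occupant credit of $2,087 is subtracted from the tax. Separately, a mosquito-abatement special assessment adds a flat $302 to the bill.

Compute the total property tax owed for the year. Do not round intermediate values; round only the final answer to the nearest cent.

$25,953.11

Assessed value = $1,012,000 × 0.78 = $789,360
City of Linden: $789,360 × 0.0022 = $1,736.592
Talbot ISD: $789,360 × 0.0255 = $20,128.68
Regional Park District: $789,360 × 0.00167 = $1,318.2312
Elkhorn Township: $789,360 × 0.00577 = $4,554.6072
Levies subtotal = $27,738.1104
After credit = $27,738.1104 − $2,087 = $25,651.1104
Total = $25,651.1104 + $302 = $25,953.1104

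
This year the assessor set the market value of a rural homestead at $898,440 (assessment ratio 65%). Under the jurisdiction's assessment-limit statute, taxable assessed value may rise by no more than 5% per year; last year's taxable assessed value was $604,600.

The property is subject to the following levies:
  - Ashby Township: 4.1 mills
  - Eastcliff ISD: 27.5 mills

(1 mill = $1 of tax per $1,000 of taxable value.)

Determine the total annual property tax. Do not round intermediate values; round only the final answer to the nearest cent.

Uncapped assessed value = $898,440 × 0.65 = $583,986
Cap limit = $604,600 × 1.05 = $634,830
Taxable assessed value = min($583,986, $634,830) = $583,986 (cap does not bind)
Ashby Township: $583,986 × 0.0041 = $2,394.3426
Eastcliff ISD: $583,986 × 0.0275 = $16,059.615
Total = $18,453.9576

$18,453.96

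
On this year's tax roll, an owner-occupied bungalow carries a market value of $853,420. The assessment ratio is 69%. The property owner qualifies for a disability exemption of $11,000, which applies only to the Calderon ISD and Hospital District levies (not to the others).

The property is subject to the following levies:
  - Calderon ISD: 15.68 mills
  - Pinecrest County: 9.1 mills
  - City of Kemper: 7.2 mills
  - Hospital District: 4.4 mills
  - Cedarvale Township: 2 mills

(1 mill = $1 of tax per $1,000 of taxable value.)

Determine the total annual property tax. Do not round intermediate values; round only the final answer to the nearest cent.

Assessed value = $853,420 × 0.69 = $588,859.8
Calderon ISD: ($588,859.8 − $11,000) × 0.01568 = $577,859.8 × 0.01568 = $9,060.841664
Pinecrest County: $588,859.8 × 0.0091 = $5,358.62418
City of Kemper: $588,859.8 × 0.0072 = $4,239.79056
Hospital District: ($588,859.8 − $11,000) × 0.0044 = $577,859.8 × 0.0044 = $2,542.58312
Cedarvale Township: $588,859.8 × 0.002 = $1,177.7196
Total = $22,379.559124

$22,379.56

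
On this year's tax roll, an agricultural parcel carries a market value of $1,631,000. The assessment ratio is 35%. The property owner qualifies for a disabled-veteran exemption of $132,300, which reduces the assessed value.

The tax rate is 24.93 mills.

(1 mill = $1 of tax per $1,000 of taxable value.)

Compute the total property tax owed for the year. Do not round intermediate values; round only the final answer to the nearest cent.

$10,933.05

Assessed value = $1,631,000 × 0.35 = $570,850
Taxable value = $570,850 − $132,300 = $438,550
Tax = $438,550 × 0.02493 = $10,933.0515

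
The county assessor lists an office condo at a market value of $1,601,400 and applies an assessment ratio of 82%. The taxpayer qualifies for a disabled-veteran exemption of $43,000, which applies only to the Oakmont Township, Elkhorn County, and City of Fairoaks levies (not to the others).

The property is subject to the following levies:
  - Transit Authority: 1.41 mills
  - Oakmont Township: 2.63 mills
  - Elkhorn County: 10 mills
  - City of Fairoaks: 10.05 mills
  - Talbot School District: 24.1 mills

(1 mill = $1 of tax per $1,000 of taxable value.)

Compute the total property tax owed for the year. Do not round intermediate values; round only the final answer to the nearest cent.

Assessed value = $1,601,400 × 0.82 = $1,313,148
Transit Authority: $1,313,148 × 0.00141 = $1,851.53868
Oakmont Township: ($1,313,148 − $43,000) × 0.00263 = $1,270,148 × 0.00263 = $3,340.48924
Elkhorn County: ($1,313,148 − $43,000) × 0.01 = $1,270,148 × 0.01 = $12,701.48
City of Fairoaks: ($1,313,148 − $43,000) × 0.01005 = $1,270,148 × 0.01005 = $12,764.9874
Talbot School District: $1,313,148 × 0.0241 = $31,646.8668
Total = $62,305.36212

$62,305.36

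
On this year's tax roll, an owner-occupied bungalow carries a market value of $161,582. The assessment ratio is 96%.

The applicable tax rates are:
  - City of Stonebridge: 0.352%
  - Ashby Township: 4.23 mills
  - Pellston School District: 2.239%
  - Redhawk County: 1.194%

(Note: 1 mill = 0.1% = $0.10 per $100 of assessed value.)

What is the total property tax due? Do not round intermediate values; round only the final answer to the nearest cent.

$6,527.40

Assessed value = $161,582 × 0.96 = $155,118.72
City of Stonebridge: $155,118.72 × 0.00352 = $546.0178944
Ashby Township: $155,118.72 × 0.00423 = $656.1521856
Pellston School District: $155,118.72 × 0.02239 = $3,473.1081408
Redhawk County: $155,118.72 × 0.01194 = $1,852.1175168
Total = $6,527.3957376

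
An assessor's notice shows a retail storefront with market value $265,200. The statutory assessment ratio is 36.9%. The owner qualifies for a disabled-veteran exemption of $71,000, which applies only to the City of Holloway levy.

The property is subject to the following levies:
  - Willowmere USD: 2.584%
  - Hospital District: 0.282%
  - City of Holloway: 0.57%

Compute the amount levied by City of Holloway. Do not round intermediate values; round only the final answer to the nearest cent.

Assessed value = $265,200 × 0.369 = $97,858.8
City of Holloway taxable value = $97,858.8 − $71,000 = $26,858.8
City of Holloway levy = $26,858.8 × 0.0057 = $153.09516

$153.10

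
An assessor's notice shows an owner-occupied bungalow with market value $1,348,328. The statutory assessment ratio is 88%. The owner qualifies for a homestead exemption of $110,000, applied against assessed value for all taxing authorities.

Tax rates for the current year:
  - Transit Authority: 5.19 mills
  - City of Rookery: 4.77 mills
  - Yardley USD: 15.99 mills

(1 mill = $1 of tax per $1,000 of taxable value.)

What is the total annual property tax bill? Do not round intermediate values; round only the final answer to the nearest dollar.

$27,936

Assessed value = $1,348,328 × 0.88 = $1,186,528.64
Taxable value = $1,186,528.64 − $110,000 = $1,076,528.64
Transit Authority: $1,076,528.64 × 0.00519 = $5,587.1836416
City of Rookery: $1,076,528.64 × 0.00477 = $5,135.0416128
Yardley USD: $1,076,528.64 × 0.01599 = $17,213.6929536
Total = $5,587.1836416 + $5,135.0416128 + $17,213.6929536 = $27,935.918208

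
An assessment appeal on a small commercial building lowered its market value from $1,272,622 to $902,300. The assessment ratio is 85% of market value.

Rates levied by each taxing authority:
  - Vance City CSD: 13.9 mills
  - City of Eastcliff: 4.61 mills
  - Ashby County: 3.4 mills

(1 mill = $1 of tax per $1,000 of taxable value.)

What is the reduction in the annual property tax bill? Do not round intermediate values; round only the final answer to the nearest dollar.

$6,897

Old assessed value = $1,272,622 × 0.85 = $1,081,728.7
New assessed value = $902,300 × 0.85 = $766,955
Combined rate = 0.0139 + 0.00461 + 0.0034 = 0.02191
Old tax = $1,081,728.7 × 0.02191 = $23,700.675817
New tax = $766,955 × 0.02191 = $16,803.98405
Reduction = $23,700.675817 − $16,803.98405 = $6,896.691767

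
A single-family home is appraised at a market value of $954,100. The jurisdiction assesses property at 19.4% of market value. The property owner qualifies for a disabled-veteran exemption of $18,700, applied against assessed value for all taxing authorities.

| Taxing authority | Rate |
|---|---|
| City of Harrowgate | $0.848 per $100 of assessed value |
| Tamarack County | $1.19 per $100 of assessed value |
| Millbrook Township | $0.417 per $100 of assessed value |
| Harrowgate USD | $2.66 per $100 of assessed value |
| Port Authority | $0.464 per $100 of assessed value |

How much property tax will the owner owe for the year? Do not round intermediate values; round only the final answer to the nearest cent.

Assessed value = $954,100 × 0.194 = $185,095.4
Taxable value = $185,095.4 − $18,700 = $166,395.4
City of Harrowgate: $166,395.4 × 0.00848 = $1,411.032992
Tamarack County: $166,395.4 × 0.0119 = $1,980.10526
Millbrook Township: $166,395.4 × 0.00417 = $693.868818
Harrowgate USD: $166,395.4 × 0.0266 = $4,426.11764
Port Authority: $166,395.4 × 0.00464 = $772.074656
Total = $1,411.032992 + $1,980.10526 + $693.868818 + $4,426.11764 + $772.074656 = $9,283.199366

$9,283.20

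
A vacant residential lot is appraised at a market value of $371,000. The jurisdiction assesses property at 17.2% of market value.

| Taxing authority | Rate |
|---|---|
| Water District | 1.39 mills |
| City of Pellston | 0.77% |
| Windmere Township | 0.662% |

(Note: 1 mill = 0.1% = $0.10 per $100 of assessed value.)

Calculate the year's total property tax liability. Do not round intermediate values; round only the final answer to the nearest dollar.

Assessed value = $371,000 × 0.172 = $63,812
Water District: $63,812 × 0.00139 = $88.69868
City of Pellston: $63,812 × 0.0077 = $491.3524
Windmere Township: $63,812 × 0.00662 = $422.43544
Total = $1,002.48652

$1,002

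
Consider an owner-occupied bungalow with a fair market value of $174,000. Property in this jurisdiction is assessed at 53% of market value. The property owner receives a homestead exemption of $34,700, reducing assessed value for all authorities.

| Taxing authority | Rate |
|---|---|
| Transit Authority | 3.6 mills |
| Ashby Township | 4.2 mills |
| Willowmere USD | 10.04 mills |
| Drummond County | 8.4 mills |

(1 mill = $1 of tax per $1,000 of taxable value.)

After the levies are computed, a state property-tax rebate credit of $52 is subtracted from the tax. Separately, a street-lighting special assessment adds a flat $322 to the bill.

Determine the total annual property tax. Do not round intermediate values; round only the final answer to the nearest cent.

$1,779.32

Assessed value = $174,000 × 0.53 = $92,220
Taxable value = $92,220 − $34,700 = $57,520
Transit Authority: $57,520 × 0.0036 = $207.072
Ashby Township: $57,520 × 0.0042 = $241.584
Willowmere USD: $57,520 × 0.01004 = $577.5008
Drummond County: $57,520 × 0.0084 = $483.168
Levies subtotal = $1,509.3248
After credit = $1,509.3248 − $52 = $1,457.3248
Total = $1,457.3248 + $322 = $1,779.3248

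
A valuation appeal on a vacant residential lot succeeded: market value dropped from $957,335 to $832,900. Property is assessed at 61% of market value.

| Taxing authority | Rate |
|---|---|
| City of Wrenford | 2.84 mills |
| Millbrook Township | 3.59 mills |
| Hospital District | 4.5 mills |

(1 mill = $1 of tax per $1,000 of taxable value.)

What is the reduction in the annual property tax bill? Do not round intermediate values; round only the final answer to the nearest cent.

Old assessed value = $957,335 × 0.61 = $583,974.35
New assessed value = $832,900 × 0.61 = $508,069
Combined rate = 0.00284 + 0.00359 + 0.0045 = 0.01093
Old tax = $583,974.35 × 0.01093 = $6,382.8396455
New tax = $508,069 × 0.01093 = $5,553.19417
Reduction = $6,382.8396455 − $5,553.19417 = $829.6454755

$829.65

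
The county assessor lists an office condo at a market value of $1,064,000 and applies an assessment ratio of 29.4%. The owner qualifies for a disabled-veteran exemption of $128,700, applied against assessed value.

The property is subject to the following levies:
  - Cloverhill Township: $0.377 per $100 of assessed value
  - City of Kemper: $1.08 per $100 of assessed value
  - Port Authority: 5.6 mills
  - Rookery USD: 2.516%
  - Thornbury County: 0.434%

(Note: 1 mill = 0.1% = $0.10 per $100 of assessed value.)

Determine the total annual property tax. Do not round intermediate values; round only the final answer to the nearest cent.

$9,145.04

Assessed value = $1,064,000 × 0.294 = $312,816
Taxable value = $312,816 − $128,700 = $184,116
Cloverhill Township: $184,116 × 0.00377 = $694.11732
City of Kemper: $184,116 × 0.0108 = $1,988.4528
Port Authority: $184,116 × 0.0056 = $1,031.0496
Rookery USD: $184,116 × 0.02516 = $4,632.35856
Thornbury County: $184,116 × 0.00434 = $799.06344
Total = $9,145.04172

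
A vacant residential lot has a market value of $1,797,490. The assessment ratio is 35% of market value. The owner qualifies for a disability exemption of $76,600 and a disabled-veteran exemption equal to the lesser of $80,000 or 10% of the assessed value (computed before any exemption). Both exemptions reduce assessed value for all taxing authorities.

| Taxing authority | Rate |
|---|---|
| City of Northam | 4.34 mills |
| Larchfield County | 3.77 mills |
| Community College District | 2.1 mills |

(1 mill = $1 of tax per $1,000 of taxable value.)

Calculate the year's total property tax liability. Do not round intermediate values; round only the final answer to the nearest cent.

$4,998.91

Assessed value = $1,797,490 × 0.35 = $629,121.5
Disabled-veteran exemption = min($80,000, 10% × $629,121.5) = min($80,000, $62,912.15) = $62,912.15 (percentage binds)
Taxable value = $629,121.5 − $76,600 − $62,912.15 = $489,609.35
City of Northam: $489,609.35 × 0.00434 = $2,124.904579
Larchfield County: $489,609.35 × 0.00377 = $1,845.8272495
Community College District: $489,609.35 × 0.0021 = $1,028.179635
Total = $4,998.9114635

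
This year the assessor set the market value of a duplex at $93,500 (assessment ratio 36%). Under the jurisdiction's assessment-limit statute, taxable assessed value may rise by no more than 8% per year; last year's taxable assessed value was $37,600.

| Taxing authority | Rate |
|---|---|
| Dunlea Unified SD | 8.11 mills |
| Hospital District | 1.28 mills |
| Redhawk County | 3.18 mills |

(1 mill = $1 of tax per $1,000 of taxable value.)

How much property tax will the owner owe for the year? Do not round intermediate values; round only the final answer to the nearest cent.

$423.11

Uncapped assessed value = $93,500 × 0.36 = $33,660
Cap limit = $37,600 × 1.08 = $40,608
Taxable assessed value = min($33,660, $40,608) = $33,660 (cap does not bind)
Dunlea Unified SD: $33,660 × 0.00811 = $272.9826
Hospital District: $33,660 × 0.00128 = $43.0848
Redhawk County: $33,660 × 0.00318 = $107.0388
Total = $423.1062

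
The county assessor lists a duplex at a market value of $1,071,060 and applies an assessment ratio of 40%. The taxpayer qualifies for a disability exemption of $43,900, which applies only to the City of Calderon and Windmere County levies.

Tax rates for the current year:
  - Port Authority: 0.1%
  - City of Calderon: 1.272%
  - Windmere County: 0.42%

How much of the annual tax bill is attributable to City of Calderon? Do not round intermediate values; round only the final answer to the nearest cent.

$4,891.15

Assessed value = $1,071,060 × 0.4 = $428,424
City of Calderon taxable value = $428,424 − $43,900 = $384,524
City of Calderon levy = $384,524 × 0.01272 = $4,891.14528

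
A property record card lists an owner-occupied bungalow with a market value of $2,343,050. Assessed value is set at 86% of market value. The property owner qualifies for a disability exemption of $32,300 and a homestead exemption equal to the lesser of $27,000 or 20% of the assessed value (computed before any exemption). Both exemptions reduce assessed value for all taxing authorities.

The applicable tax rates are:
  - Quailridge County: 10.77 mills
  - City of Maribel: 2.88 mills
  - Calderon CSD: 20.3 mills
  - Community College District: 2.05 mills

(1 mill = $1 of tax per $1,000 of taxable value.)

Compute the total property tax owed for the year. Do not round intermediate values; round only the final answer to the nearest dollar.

Assessed value = $2,343,050 × 0.86 = $2,015,023
Homestead exemption = min($27,000, 20% × $2,015,023) = min($27,000, $403,004.6) = $27,000 (dollar cap binds)
Taxable value = $2,015,023 − $32,300 − $27,000 = $1,955,723
Quailridge County: $1,955,723 × 0.01077 = $21,063.13671
City of Maribel: $1,955,723 × 0.00288 = $5,632.48224
Calderon CSD: $1,955,723 × 0.0203 = $39,701.1769
Community College District: $1,955,723 × 0.00205 = $4,009.23215
Total = $70,406.028

$70,406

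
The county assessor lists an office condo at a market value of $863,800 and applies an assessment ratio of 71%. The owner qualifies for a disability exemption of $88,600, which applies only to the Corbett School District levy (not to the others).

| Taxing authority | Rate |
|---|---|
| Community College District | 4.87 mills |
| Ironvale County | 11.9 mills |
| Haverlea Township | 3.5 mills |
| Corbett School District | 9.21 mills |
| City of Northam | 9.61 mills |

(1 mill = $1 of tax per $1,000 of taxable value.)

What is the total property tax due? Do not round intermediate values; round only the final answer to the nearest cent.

Assessed value = $863,800 × 0.71 = $613,298
Community College District: $613,298 × 0.00487 = $2,986.76126
Ironvale County: $613,298 × 0.0119 = $7,298.2462
Haverlea Township: $613,298 × 0.0035 = $2,146.543
Corbett School District: ($613,298 − $88,600) × 0.00921 = $524,698 × 0.00921 = $4,832.46858
City of Northam: $613,298 × 0.00961 = $5,893.79378
Total = $23,157.81282

$23,157.81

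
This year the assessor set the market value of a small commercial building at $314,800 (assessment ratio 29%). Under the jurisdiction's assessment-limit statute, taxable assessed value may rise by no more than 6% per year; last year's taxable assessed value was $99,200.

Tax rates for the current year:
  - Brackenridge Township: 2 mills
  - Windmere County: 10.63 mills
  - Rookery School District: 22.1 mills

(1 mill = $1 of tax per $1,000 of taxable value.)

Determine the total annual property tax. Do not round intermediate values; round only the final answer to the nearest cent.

Uncapped assessed value = $314,800 × 0.29 = $91,292
Cap limit = $99,200 × 1.06 = $105,152
Taxable assessed value = min($91,292, $105,152) = $91,292 (cap does not bind)
Brackenridge Township: $91,292 × 0.002 = $182.584
Windmere County: $91,292 × 0.01063 = $970.43396
Rookery School District: $91,292 × 0.0221 = $2,017.5532
Total = $3,170.57116

$3,170.57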